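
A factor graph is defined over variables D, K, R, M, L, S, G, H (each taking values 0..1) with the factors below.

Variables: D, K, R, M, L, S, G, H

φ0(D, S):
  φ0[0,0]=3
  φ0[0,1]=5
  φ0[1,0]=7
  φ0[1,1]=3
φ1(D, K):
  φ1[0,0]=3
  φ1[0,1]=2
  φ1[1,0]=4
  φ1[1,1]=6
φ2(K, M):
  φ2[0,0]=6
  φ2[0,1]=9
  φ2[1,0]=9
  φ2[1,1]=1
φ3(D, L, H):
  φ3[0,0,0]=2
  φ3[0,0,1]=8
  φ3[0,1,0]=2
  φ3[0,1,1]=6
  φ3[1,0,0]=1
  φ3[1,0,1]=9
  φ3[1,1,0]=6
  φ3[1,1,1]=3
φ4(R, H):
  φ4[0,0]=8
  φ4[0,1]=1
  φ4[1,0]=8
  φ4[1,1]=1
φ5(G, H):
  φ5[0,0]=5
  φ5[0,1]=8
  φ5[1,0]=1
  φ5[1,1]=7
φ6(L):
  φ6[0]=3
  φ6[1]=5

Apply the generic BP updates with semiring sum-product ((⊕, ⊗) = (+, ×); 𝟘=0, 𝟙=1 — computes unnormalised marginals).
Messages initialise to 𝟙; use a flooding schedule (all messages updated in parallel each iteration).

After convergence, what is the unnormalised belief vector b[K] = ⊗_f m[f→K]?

init: all messages = 𝟙 over 2 values
r1 m[φ0→D] = [8, 10]
r1 m[φ0→S] = [10, 8]
r1 m[φ1→D] = [5, 10]
r1 m[φ1→K] = [7, 8]
r1 m[φ2→K] = [15, 10]
r1 m[φ2→M] = [15, 10]
r1 m[φ3→D] = [18, 19]
r1 m[φ3→L] = [20, 17]
r1 m[φ3→H] = [11, 26]
r1 m[φ4→R] = [9, 9]
r1 m[φ4→H] = [16, 2]
r1 m[φ5→G] = [13, 8]
r1 m[φ5→H] = [6, 15]
r1 m[φ6→L] = [3, 5]
r1 m[D→φ0] = [1, 1]
r1 m[D→φ1] = [1, 1]
r1 m[D→φ3] = [1, 1]
r1 m[K→φ1] = [1, 1]
r1 m[K→φ2] = [1, 1]
r1 m[R→φ4] = [1, 1]
r1 m[M→φ2] = [1, 1]
r1 m[L→φ3] = [1, 1]
r1 m[L→φ6] = [1, 1]
r1 m[S→φ0] = [1, 1]
r1 m[G→φ5] = [1, 1]
r1 m[H→φ3] = [1, 1]
r1 m[H→φ4] = [1, 1]
r1 m[H→φ5] = [1, 1]
r2 m[φ0→D] = [8, 10]
r2 m[φ0→S] = [10, 8]
r2 m[φ1→D] = [5, 10]
r2 m[φ1→K] = [7, 8]
r2 m[φ2→K] = [15, 10]
r2 m[φ2→M] = [15, 10]
r2 m[φ3→D] = [18, 19]
r2 m[φ3→L] = [20, 17]
r2 m[φ3→H] = [11, 26]
r2 m[φ4→R] = [9, 9]
r2 m[φ4→H] = [16, 2]
r2 m[φ5→G] = [13, 8]
r2 m[φ5→H] = [6, 15]
r2 m[φ6→L] = [3, 5]
r2 m[D→φ0] = [90, 190]
r2 m[D→φ1] = [144, 190]
r2 m[D→φ3] = [40, 100]
r2 m[K→φ1] = [15, 10]
r2 m[K→φ2] = [7, 8]
r2 m[R→φ4] = [1, 1]
r2 m[M→φ2] = [1, 1]
r2 m[L→φ3] = [3, 5]
r2 m[L→φ6] = [20, 17]
r2 m[S→φ0] = [1, 1]
r2 m[G→φ5] = [1, 1]
r2 m[H→φ3] = [96, 30]
r2 m[H→φ4] = [66, 390]
r2 m[H→φ5] = [176, 52]
r3 m[φ0→D] = [8, 10]
r3 m[φ0→S] = [1600, 1020]
r3 m[φ1→D] = [65, 120]
r3 m[φ1→K] = [1192, 1428]
r3 m[φ2→K] = [15, 10]
r3 m[φ2→M] = [114, 71]
r3 m[φ3→D] = [3156, 4428]
r3 m[φ3→L] = [53880, 81480]
r3 m[φ3→H] = [3940, 6360]
r3 m[φ4→R] = [918, 918]
r3 m[φ4→H] = [16, 2]
r3 m[φ5→G] = [1296, 540]
r3 m[φ5→H] = [6, 15]
r3 m[φ6→L] = [3, 5]
r3 m[D→φ0] = [90, 190]
r3 m[D→φ1] = [144, 190]
r3 m[D→φ3] = [40, 100]
r3 m[K→φ1] = [15, 10]
r3 m[K→φ2] = [7, 8]
r3 m[R→φ4] = [1, 1]
r3 m[M→φ2] = [1, 1]
r3 m[L→φ3] = [3, 5]
r3 m[L→φ6] = [20, 17]
r3 m[S→φ0] = [1, 1]
r3 m[G→φ5] = [1, 1]
r3 m[H→φ3] = [96, 30]
r3 m[H→φ4] = [66, 390]
r3 m[H→φ5] = [176, 52]
r4 m[φ0→D] = [8, 10]
r4 m[φ0→S] = [1600, 1020]
r4 m[φ1→D] = [65, 120]
r4 m[φ1→K] = [1192, 1428]
r4 m[φ2→K] = [15, 10]
r4 m[φ2→M] = [114, 71]
r4 m[φ3→D] = [3156, 4428]
r4 m[φ3→L] = [53880, 81480]
r4 m[φ3→H] = [3940, 6360]
r4 m[φ4→R] = [918, 918]
r4 m[φ4→H] = [16, 2]
r4 m[φ5→G] = [1296, 540]
r4 m[φ5→H] = [6, 15]
r4 m[φ6→L] = [3, 5]
r4 m[D→φ0] = [205140, 531360]
r4 m[D→φ1] = [25248, 44280]
r4 m[D→φ3] = [520, 1200]
r4 m[K→φ1] = [15, 10]
r4 m[K→φ2] = [1192, 1428]
r4 m[R→φ4] = [1, 1]
r4 m[M→φ2] = [1, 1]
r4 m[L→φ3] = [3, 5]
r4 m[L→φ6] = [53880, 81480]
r4 m[S→φ0] = [1, 1]
r4 m[G→φ5] = [1, 1]
r4 m[H→φ3] = [96, 30]
r4 m[H→φ4] = [23640, 95400]
r4 m[H→φ5] = [63040, 12720]
r5 m[φ0→D] = [8, 10]
r5 m[φ0→S] = [4334940, 2619780]
r5 m[φ1→D] = [65, 120]
r5 m[φ1→K] = [252864, 316176]
r5 m[φ2→K] = [15, 10]
r5 m[φ2→M] = [20004, 12156]
r5 m[φ3→D] = [3156, 4428]
r5 m[φ3→L] = [663840, 992640]
r5 m[φ3→H] = [47920, 78480]
r5 m[φ4→R] = [284520, 284520]
r5 m[φ4→H] = [16, 2]
r5 m[φ5→G] = [416960, 152080]
r5 m[φ5→H] = [6, 15]
r5 m[φ6→L] = [3, 5]
r5 m[D→φ0] = [205140, 531360]
r5 m[D→φ1] = [25248, 44280]
r5 m[D→φ3] = [520, 1200]
r5 m[K→φ1] = [15, 10]
r5 m[K→φ2] = [1192, 1428]
r5 m[R→φ4] = [1, 1]
r5 m[M→φ2] = [1, 1]
r5 m[L→φ3] = [3, 5]
r5 m[L→φ6] = [53880, 81480]
r5 m[S→φ0] = [1, 1]
r5 m[G→φ5] = [1, 1]
r5 m[H→φ3] = [96, 30]
r5 m[H→φ4] = [23640, 95400]
r5 m[H→φ5] = [63040, 12720]
r6 m[φ0→D] = [8, 10]
r6 m[φ0→S] = [4334940, 2619780]
r6 m[φ1→D] = [65, 120]
r6 m[φ1→K] = [252864, 316176]
r6 m[φ2→K] = [15, 10]
r6 m[φ2→M] = [20004, 12156]
r6 m[φ3→D] = [3156, 4428]
r6 m[φ3→L] = [663840, 992640]
r6 m[φ3→H] = [47920, 78480]
r6 m[φ4→R] = [284520, 284520]
r6 m[φ4→H] = [16, 2]
r6 m[φ5→G] = [416960, 152080]
r6 m[φ5→H] = [6, 15]
r6 m[φ6→L] = [3, 5]
r6 m[D→φ0] = [205140, 531360]
r6 m[D→φ1] = [25248, 44280]
r6 m[D→φ3] = [520, 1200]
r6 m[K→φ1] = [15, 10]
r6 m[K→φ2] = [252864, 316176]
r6 m[R→φ4] = [1, 1]
r6 m[M→φ2] = [1, 1]
r6 m[L→φ3] = [3, 5]
r6 m[L→φ6] = [663840, 992640]
r6 m[S→φ0] = [1, 1]
r6 m[G→φ5] = [1, 1]
r6 m[H→φ3] = [96, 30]
r6 m[H→φ4] = [287520, 1177200]
r6 m[H→φ5] = [766720, 156960]
r7 m[φ0→D] = [8, 10]
r7 m[φ0→S] = [4334940, 2619780]
r7 m[φ1→D] = [65, 120]
r7 m[φ1→K] = [252864, 316176]
r7 m[φ2→K] = [15, 10]
r7 m[φ2→M] = [4362768, 2591952]
r7 m[φ3→D] = [3156, 4428]
r7 m[φ3→L] = [663840, 992640]
r7 m[φ3→H] = [47920, 78480]
r7 m[φ4→R] = [3477360, 3477360]
r7 m[φ4→H] = [16, 2]
r7 m[φ5→G] = [5089280, 1865440]
r7 m[φ5→H] = [6, 15]
r7 m[φ6→L] = [3, 5]
r7 m[D→φ0] = [205140, 531360]
r7 m[D→φ1] = [25248, 44280]
r7 m[D→φ3] = [520, 1200]
r7 m[K→φ1] = [15, 10]
r7 m[K→φ2] = [252864, 316176]
r7 m[R→φ4] = [1, 1]
r7 m[M→φ2] = [1, 1]
r7 m[L→φ3] = [3, 5]
r7 m[L→φ6] = [663840, 992640]
r7 m[S→φ0] = [1, 1]
r7 m[G→φ5] = [1, 1]
r7 m[H→φ3] = [96, 30]
r7 m[H→φ4] = [287520, 1177200]
r7 m[H→φ5] = [766720, 156960]
r8 m[φ0→D] = [8, 10]
r8 m[φ0→S] = [4334940, 2619780]
r8 m[φ1→D] = [65, 120]
r8 m[φ1→K] = [252864, 316176]
r8 m[φ2→K] = [15, 10]
r8 m[φ2→M] = [4362768, 2591952]
r8 m[φ3→D] = [3156, 4428]
r8 m[φ3→L] = [663840, 992640]
r8 m[φ3→H] = [47920, 78480]
r8 m[φ4→R] = [3477360, 3477360]
r8 m[φ4→H] = [16, 2]
r8 m[φ5→G] = [5089280, 1865440]
r8 m[φ5→H] = [6, 15]
r8 m[φ6→L] = [3, 5]
r8 m[D→φ0] = [205140, 531360]
r8 m[D→φ1] = [25248, 44280]
r8 m[D→φ3] = [520, 1200]
r8 m[K→φ1] = [15, 10]
r8 m[K→φ2] = [252864, 316176]
r8 m[R→φ4] = [1, 1]
r8 m[M→φ2] = [1, 1]
r8 m[L→φ3] = [3, 5]
r8 m[L→φ6] = [663840, 992640]
r8 m[S→φ0] = [1, 1]
r8 m[G→φ5] = [1, 1]
r8 m[H→φ3] = [96, 30]
r8 m[H→φ4] = [287520, 1177200]
r8 m[H→φ5] = [766720, 156960]
fixed point reached at round 8
b[K] = ⊗ incoming = [3792960, 3161760]

b[K] = [3792960, 3161760]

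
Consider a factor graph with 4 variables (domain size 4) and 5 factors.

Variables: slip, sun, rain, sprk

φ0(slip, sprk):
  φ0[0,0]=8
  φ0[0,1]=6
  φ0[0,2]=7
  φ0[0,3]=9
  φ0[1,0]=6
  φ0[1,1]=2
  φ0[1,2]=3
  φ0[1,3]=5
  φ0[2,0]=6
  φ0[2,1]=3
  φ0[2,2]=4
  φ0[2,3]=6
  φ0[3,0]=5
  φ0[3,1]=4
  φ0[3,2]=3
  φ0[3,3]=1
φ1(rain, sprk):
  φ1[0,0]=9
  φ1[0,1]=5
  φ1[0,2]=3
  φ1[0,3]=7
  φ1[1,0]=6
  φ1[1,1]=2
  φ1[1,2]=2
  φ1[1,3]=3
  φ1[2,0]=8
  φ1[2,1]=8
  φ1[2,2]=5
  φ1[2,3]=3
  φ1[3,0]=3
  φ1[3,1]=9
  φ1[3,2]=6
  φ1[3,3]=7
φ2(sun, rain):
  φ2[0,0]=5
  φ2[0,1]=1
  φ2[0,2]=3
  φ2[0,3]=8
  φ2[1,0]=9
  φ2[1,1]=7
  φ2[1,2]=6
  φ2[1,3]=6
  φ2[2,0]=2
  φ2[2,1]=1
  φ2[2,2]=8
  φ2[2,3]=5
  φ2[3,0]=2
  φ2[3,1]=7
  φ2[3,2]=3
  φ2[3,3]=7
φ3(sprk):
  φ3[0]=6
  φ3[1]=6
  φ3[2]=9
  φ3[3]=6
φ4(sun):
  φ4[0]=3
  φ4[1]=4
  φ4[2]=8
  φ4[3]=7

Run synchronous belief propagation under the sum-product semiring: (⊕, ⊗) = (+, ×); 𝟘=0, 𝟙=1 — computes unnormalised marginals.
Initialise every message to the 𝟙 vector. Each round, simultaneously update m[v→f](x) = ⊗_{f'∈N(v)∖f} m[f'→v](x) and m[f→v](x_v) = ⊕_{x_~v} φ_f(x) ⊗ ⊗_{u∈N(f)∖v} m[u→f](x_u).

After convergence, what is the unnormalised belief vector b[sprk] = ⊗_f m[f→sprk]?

b[sprk] = [391800, 248220, 280143, 270144]

init: all messages = 𝟙 over 4 values
r1 m[φ0→slip] = [30, 16, 19, 13]
r1 m[φ0→sprk] = [25, 15, 17, 21]
r1 m[φ1→rain] = [24, 13, 24, 25]
r1 m[φ1→sprk] = [26, 24, 16, 20]
r1 m[φ2→sun] = [17, 28, 16, 19]
r1 m[φ2→rain] = [18, 16, 20, 26]
r1 m[φ3→sprk] = [6, 6, 9, 6]
r1 m[φ4→sun] = [3, 4, 8, 7]
r1 m[slip→φ0] = [1, 1, 1, 1]
r1 m[sun→φ2] = [1, 1, 1, 1]
r1 m[sun→φ4] = [1, 1, 1, 1]
r1 m[rain→φ1] = [1, 1, 1, 1]
r1 m[rain→φ2] = [1, 1, 1, 1]
r1 m[sprk→φ0] = [1, 1, 1, 1]
r1 m[sprk→φ1] = [1, 1, 1, 1]
r1 m[sprk→φ3] = [1, 1, 1, 1]
r2 m[φ0→slip] = [30, 16, 19, 13]
r2 m[φ0→sprk] = [25, 15, 17, 21]
r2 m[φ1→rain] = [24, 13, 24, 25]
r2 m[φ1→sprk] = [26, 24, 16, 20]
r2 m[φ2→sun] = [17, 28, 16, 19]
r2 m[φ2→rain] = [18, 16, 20, 26]
r2 m[φ3→sprk] = [6, 6, 9, 6]
r2 m[φ4→sun] = [3, 4, 8, 7]
r2 m[slip→φ0] = [1, 1, 1, 1]
r2 m[sun→φ2] = [3, 4, 8, 7]
r2 m[sun→φ4] = [17, 28, 16, 19]
r2 m[rain→φ1] = [18, 16, 20, 26]
r2 m[rain→φ2] = [24, 13, 24, 25]
r2 m[sprk→φ0] = [156, 144, 144, 120]
r2 m[sprk→φ1] = [150, 90, 153, 126]
r2 m[sprk→φ3] = [650, 360, 272, 420]
r3 m[φ0→slip] = [4200, 2256, 2664, 1908]
r3 m[φ0→sprk] = [25, 15, 17, 21]
r3 m[φ1→rain] = [3141, 1764, 3063, 3060]
r3 m[φ1→sprk] = [496, 516, 342, 416]
r3 m[φ2→sun] = [405, 601, 378, 386]
r3 m[φ2→rain] = [81, 88, 118, 137]
r3 m[φ3→sprk] = [6, 6, 9, 6]
r3 m[φ4→sun] = [3, 4, 8, 7]
r3 m[slip→φ0] = [1, 1, 1, 1]
r3 m[sun→φ2] = [3, 4, 8, 7]
r3 m[sun→φ4] = [17, 28, 16, 19]
r3 m[rain→φ1] = [18, 16, 20, 26]
r3 m[rain→φ2] = [24, 13, 24, 25]
r3 m[sprk→φ0] = [156, 144, 144, 120]
r3 m[sprk→φ1] = [150, 90, 153, 126]
r3 m[sprk→φ3] = [650, 360, 272, 420]
r4 m[φ0→slip] = [4200, 2256, 2664, 1908]
r4 m[φ0→sprk] = [25, 15, 17, 21]
r4 m[φ1→rain] = [3141, 1764, 3063, 3060]
r4 m[φ1→sprk] = [496, 516, 342, 416]
r4 m[φ2→sun] = [405, 601, 378, 386]
r4 m[φ2→rain] = [81, 88, 118, 137]
r4 m[φ3→sprk] = [6, 6, 9, 6]
r4 m[φ4→sun] = [3, 4, 8, 7]
r4 m[slip→φ0] = [1, 1, 1, 1]
r4 m[sun→φ2] = [3, 4, 8, 7]
r4 m[sun→φ4] = [405, 601, 378, 386]
r4 m[rain→φ1] = [81, 88, 118, 137]
r4 m[rain→φ2] = [3141, 1764, 3063, 3060]
r4 m[sprk→φ0] = [2976, 3096, 3078, 2496]
r4 m[sprk→φ1] = [150, 90, 153, 126]
r4 m[sprk→φ3] = [12400, 7740, 5814, 8736]
r5 m[φ0→slip] = [86394, 45762, 54432, 38994]
r5 m[φ0→sprk] = [25, 15, 17, 21]
r5 m[φ1→rain] = [3141, 1764, 3063, 3060]
r5 m[φ1→sprk] = [2612, 2758, 1831, 2144]
r5 m[φ2→sun] = [51138, 77355, 47850, 49239]
r5 m[φ2→rain] = [81, 88, 118, 137]
r5 m[φ3→sprk] = [6, 6, 9, 6]
r5 m[φ4→sun] = [3, 4, 8, 7]
r5 m[slip→φ0] = [1, 1, 1, 1]
r5 m[sun→φ2] = [3, 4, 8, 7]
r5 m[sun→φ4] = [405, 601, 378, 386]
r5 m[rain→φ1] = [81, 88, 118, 137]
r5 m[rain→φ2] = [3141, 1764, 3063, 3060]
r5 m[sprk→φ0] = [2976, 3096, 3078, 2496]
r5 m[sprk→φ1] = [150, 90, 153, 126]
r5 m[sprk→φ3] = [12400, 7740, 5814, 8736]
r6 m[φ0→slip] = [86394, 45762, 54432, 38994]
r6 m[φ0→sprk] = [25, 15, 17, 21]
r6 m[φ1→rain] = [3141, 1764, 3063, 3060]
r6 m[φ1→sprk] = [2612, 2758, 1831, 2144]
r6 m[φ2→sun] = [51138, 77355, 47850, 49239]
r6 m[φ2→rain] = [81, 88, 118, 137]
r6 m[φ3→sprk] = [6, 6, 9, 6]
r6 m[φ4→sun] = [3, 4, 8, 7]
r6 m[slip→φ0] = [1, 1, 1, 1]
r6 m[sun→φ2] = [3, 4, 8, 7]
r6 m[sun→φ4] = [51138, 77355, 47850, 49239]
r6 m[rain→φ1] = [81, 88, 118, 137]
r6 m[rain→φ2] = [3141, 1764, 3063, 3060]
r6 m[sprk→φ0] = [15672, 16548, 16479, 12864]
r6 m[sprk→φ1] = [150, 90, 153, 126]
r6 m[sprk→φ3] = [65300, 41370, 31127, 45024]
r7 m[φ0→slip] = [455793, 240885, 286776, 206853]
r7 m[φ0→sprk] = [25, 15, 17, 21]
r7 m[φ1→rain] = [3141, 1764, 3063, 3060]
r7 m[φ1→sprk] = [2612, 2758, 1831, 2144]
r7 m[φ2→sun] = [51138, 77355, 47850, 49239]
r7 m[φ2→rain] = [81, 88, 118, 137]
r7 m[φ3→sprk] = [6, 6, 9, 6]
r7 m[φ4→sun] = [3, 4, 8, 7]
r7 m[slip→φ0] = [1, 1, 1, 1]
r7 m[sun→φ2] = [3, 4, 8, 7]
r7 m[sun→φ4] = [51138, 77355, 47850, 49239]
r7 m[rain→φ1] = [81, 88, 118, 137]
r7 m[rain→φ2] = [3141, 1764, 3063, 3060]
r7 m[sprk→φ0] = [15672, 16548, 16479, 12864]
r7 m[sprk→φ1] = [150, 90, 153, 126]
r7 m[sprk→φ3] = [65300, 41370, 31127, 45024]
r8 m[φ0→slip] = [455793, 240885, 286776, 206853]
r8 m[φ0→sprk] = [25, 15, 17, 21]
r8 m[φ1→rain] = [3141, 1764, 3063, 3060]
r8 m[φ1→sprk] = [2612, 2758, 1831, 2144]
r8 m[φ2→sun] = [51138, 77355, 47850, 49239]
r8 m[φ2→rain] = [81, 88, 118, 137]
r8 m[φ3→sprk] = [6, 6, 9, 6]
r8 m[φ4→sun] = [3, 4, 8, 7]
r8 m[slip→φ0] = [1, 1, 1, 1]
r8 m[sun→φ2] = [3, 4, 8, 7]
r8 m[sun→φ4] = [51138, 77355, 47850, 49239]
r8 m[rain→φ1] = [81, 88, 118, 137]
r8 m[rain→φ2] = [3141, 1764, 3063, 3060]
r8 m[sprk→φ0] = [15672, 16548, 16479, 12864]
r8 m[sprk→φ1] = [150, 90, 153, 126]
r8 m[sprk→φ3] = [65300, 41370, 31127, 45024]
fixed point reached at round 8
b[sprk] = ⊗ incoming = [391800, 248220, 280143, 270144]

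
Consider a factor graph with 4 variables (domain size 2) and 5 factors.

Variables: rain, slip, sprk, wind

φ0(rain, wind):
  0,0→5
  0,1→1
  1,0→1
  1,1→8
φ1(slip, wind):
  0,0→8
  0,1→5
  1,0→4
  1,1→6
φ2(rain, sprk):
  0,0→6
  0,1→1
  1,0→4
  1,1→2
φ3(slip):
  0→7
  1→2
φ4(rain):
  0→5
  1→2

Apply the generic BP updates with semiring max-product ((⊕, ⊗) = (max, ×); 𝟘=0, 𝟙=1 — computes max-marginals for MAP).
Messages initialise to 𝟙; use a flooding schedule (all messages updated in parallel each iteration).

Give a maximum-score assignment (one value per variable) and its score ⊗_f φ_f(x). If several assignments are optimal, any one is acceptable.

assignment: (rain=0, slip=0, sprk=0, wind=0); score = 8400

init: all messages = 𝟙 over 2 values
r1 m[φ0→rain] = [5, 8]
r1 m[φ0→wind] = [5, 8]
r1 m[φ1→slip] = [8, 6]
r1 m[φ1→wind] = [8, 6]
r1 m[φ2→rain] = [6, 4]
r1 m[φ2→sprk] = [6, 2]
r1 m[φ3→slip] = [7, 2]
r1 m[φ4→rain] = [5, 2]
r1 m[rain→φ0] = [1, 1]
r1 m[rain→φ2] = [1, 1]
r1 m[rain→φ4] = [1, 1]
r1 m[slip→φ1] = [1, 1]
r1 m[slip→φ3] = [1, 1]
r1 m[sprk→φ2] = [1, 1]
r1 m[wind→φ0] = [1, 1]
r1 m[wind→φ1] = [1, 1]
r2 m[φ0→rain] = [5, 8]
r2 m[φ0→wind] = [5, 8]
r2 m[φ1→slip] = [8, 6]
r2 m[φ1→wind] = [8, 6]
r2 m[φ2→rain] = [6, 4]
r2 m[φ2→sprk] = [6, 2]
r2 m[φ3→slip] = [7, 2]
r2 m[φ4→rain] = [5, 2]
r2 m[rain→φ0] = [30, 8]
r2 m[rain→φ2] = [25, 16]
r2 m[rain→φ4] = [30, 32]
r2 m[slip→φ1] = [7, 2]
r2 m[slip→φ3] = [8, 6]
r2 m[sprk→φ2] = [1, 1]
r2 m[wind→φ0] = [8, 6]
r2 m[wind→φ1] = [5, 8]
r3 m[φ0→rain] = [40, 48]
r3 m[φ0→wind] = [150, 64]
r3 m[φ1→slip] = [40, 48]
r3 m[φ1→wind] = [56, 35]
r3 m[φ2→rain] = [6, 4]
r3 m[φ2→sprk] = [150, 32]
r3 m[φ3→slip] = [7, 2]
r3 m[φ4→rain] = [5, 2]
r3 m[rain→φ0] = [30, 8]
r3 m[rain→φ2] = [25, 16]
r3 m[rain→φ4] = [30, 32]
r3 m[slip→φ1] = [7, 2]
r3 m[slip→φ3] = [8, 6]
r3 m[sprk→φ2] = [1, 1]
r3 m[wind→φ0] = [8, 6]
r3 m[wind→φ1] = [5, 8]
r4 m[φ0→rain] = [40, 48]
r4 m[φ0→wind] = [150, 64]
r4 m[φ1→slip] = [40, 48]
r4 m[φ1→wind] = [56, 35]
r4 m[φ2→rain] = [6, 4]
r4 m[φ2→sprk] = [150, 32]
r4 m[φ3→slip] = [7, 2]
r4 m[φ4→rain] = [5, 2]
r4 m[rain→φ0] = [30, 8]
r4 m[rain→φ2] = [200, 96]
r4 m[rain→φ4] = [240, 192]
r4 m[slip→φ1] = [7, 2]
r4 m[slip→φ3] = [40, 48]
r4 m[sprk→φ2] = [1, 1]
r4 m[wind→φ0] = [56, 35]
r4 m[wind→φ1] = [150, 64]
r5 m[φ0→rain] = [280, 280]
r5 m[φ0→wind] = [150, 64]
r5 m[φ1→slip] = [1200, 600]
r5 m[φ1→wind] = [56, 35]
r5 m[φ2→rain] = [6, 4]
r5 m[φ2→sprk] = [1200, 200]
r5 m[φ3→slip] = [7, 2]
r5 m[φ4→rain] = [5, 2]
r5 m[rain→φ0] = [30, 8]
r5 m[rain→φ2] = [200, 96]
r5 m[rain→φ4] = [240, 192]
r5 m[slip→φ1] = [7, 2]
r5 m[slip→φ3] = [40, 48]
r5 m[sprk→φ2] = [1, 1]
r5 m[wind→φ0] = [56, 35]
r5 m[wind→φ1] = [150, 64]
r6 m[φ0→rain] = [280, 280]
r6 m[φ0→wind] = [150, 64]
r6 m[φ1→slip] = [1200, 600]
r6 m[φ1→wind] = [56, 35]
r6 m[φ2→rain] = [6, 4]
r6 m[φ2→sprk] = [1200, 200]
r6 m[φ3→slip] = [7, 2]
r6 m[φ4→rain] = [5, 2]
r6 m[rain→φ0] = [30, 8]
r6 m[rain→φ2] = [1400, 560]
r6 m[rain→φ4] = [1680, 1120]
r6 m[slip→φ1] = [7, 2]
r6 m[slip→φ3] = [1200, 600]
r6 m[sprk→φ2] = [1, 1]
r6 m[wind→φ0] = [56, 35]
r6 m[wind→φ1] = [150, 64]
r7 m[φ0→rain] = [280, 280]
r7 m[φ0→wind] = [150, 64]
r7 m[φ1→slip] = [1200, 600]
r7 m[φ1→wind] = [56, 35]
r7 m[φ2→rain] = [6, 4]
r7 m[φ2→sprk] = [8400, 1400]
r7 m[φ3→slip] = [7, 2]
r7 m[φ4→rain] = [5, 2]
r7 m[rain→φ0] = [30, 8]
r7 m[rain→φ2] = [1400, 560]
r7 m[rain→φ4] = [1680, 1120]
r7 m[slip→φ1] = [7, 2]
r7 m[slip→φ3] = [1200, 600]
r7 m[sprk→φ2] = [1, 1]
r7 m[wind→φ0] = [56, 35]
r7 m[wind→φ1] = [150, 64]
r8 m[φ0→rain] = [280, 280]
r8 m[φ0→wind] = [150, 64]
r8 m[φ1→slip] = [1200, 600]
r8 m[φ1→wind] = [56, 35]
r8 m[φ2→rain] = [6, 4]
r8 m[φ2→sprk] = [8400, 1400]
r8 m[φ3→slip] = [7, 2]
r8 m[φ4→rain] = [5, 2]
r8 m[rain→φ0] = [30, 8]
r8 m[rain→φ2] = [1400, 560]
r8 m[rain→φ4] = [1680, 1120]
r8 m[slip→φ1] = [7, 2]
r8 m[slip→φ3] = [1200, 600]
r8 m[sprk→φ2] = [1, 1]
r8 m[wind→φ0] = [56, 35]
r8 m[wind→φ1] = [150, 64]
fixed point reached at round 8
traceback from rain: (rain=0, slip=0, sprk=0, wind=0), score=8400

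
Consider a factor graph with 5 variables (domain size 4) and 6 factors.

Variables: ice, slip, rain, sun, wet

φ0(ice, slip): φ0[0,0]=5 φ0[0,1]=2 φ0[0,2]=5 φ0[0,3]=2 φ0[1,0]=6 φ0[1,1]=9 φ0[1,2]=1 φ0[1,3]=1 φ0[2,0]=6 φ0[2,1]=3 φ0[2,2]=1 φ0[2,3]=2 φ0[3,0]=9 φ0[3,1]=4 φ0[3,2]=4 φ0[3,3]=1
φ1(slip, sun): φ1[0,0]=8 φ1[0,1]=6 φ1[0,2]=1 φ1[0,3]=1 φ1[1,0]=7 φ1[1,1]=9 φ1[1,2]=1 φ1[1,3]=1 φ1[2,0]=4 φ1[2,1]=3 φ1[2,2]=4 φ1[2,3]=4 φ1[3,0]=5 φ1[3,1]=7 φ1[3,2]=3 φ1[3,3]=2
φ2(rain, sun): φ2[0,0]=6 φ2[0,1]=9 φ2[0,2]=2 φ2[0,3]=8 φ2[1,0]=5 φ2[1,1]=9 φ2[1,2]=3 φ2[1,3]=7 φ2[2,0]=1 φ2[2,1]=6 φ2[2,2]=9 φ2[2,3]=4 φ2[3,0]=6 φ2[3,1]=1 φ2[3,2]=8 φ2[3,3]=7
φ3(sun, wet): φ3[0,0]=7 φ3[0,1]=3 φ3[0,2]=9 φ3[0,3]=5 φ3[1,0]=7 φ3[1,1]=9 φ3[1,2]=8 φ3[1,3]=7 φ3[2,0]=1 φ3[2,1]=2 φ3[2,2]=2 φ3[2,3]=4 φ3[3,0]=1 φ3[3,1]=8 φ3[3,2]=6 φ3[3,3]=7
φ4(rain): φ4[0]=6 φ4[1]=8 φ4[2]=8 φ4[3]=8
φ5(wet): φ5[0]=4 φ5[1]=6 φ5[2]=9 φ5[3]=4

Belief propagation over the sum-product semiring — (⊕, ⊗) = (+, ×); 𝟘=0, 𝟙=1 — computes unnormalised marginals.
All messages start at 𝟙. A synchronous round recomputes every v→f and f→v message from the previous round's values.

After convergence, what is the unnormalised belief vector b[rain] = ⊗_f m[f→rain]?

b[rain] = [6728340, 8426512, 4723456, 4540656]

init: all messages = 𝟙 over 4 values
r1 m[φ0→ice] = [14, 17, 12, 18]
r1 m[φ0→slip] = [26, 18, 11, 6]
r1 m[φ1→slip] = [16, 18, 15, 17]
r1 m[φ1→sun] = [24, 25, 9, 8]
r1 m[φ2→rain] = [25, 24, 20, 22]
r1 m[φ2→sun] = [18, 25, 22, 26]
r1 m[φ3→sun] = [24, 31, 9, 22]
r1 m[φ3→wet] = [16, 22, 25, 23]
r1 m[φ4→rain] = [6, 8, 8, 8]
r1 m[φ5→wet] = [4, 6, 9, 4]
r1 m[ice→φ0] = [1, 1, 1, 1]
r1 m[slip→φ0] = [1, 1, 1, 1]
r1 m[slip→φ1] = [1, 1, 1, 1]
r1 m[rain→φ2] = [1, 1, 1, 1]
r1 m[rain→φ4] = [1, 1, 1, 1]
r1 m[sun→φ1] = [1, 1, 1, 1]
r1 m[sun→φ2] = [1, 1, 1, 1]
r1 m[sun→φ3] = [1, 1, 1, 1]
r1 m[wet→φ3] = [1, 1, 1, 1]
r1 m[wet→φ5] = [1, 1, 1, 1]
r2 m[φ0→ice] = [14, 17, 12, 18]
r2 m[φ0→slip] = [26, 18, 11, 6]
r2 m[φ1→slip] = [16, 18, 15, 17]
r2 m[φ1→sun] = [24, 25, 9, 8]
r2 m[φ2→rain] = [25, 24, 20, 22]
r2 m[φ2→sun] = [18, 25, 22, 26]
r2 m[φ3→sun] = [24, 31, 9, 22]
r2 m[φ3→wet] = [16, 22, 25, 23]
r2 m[φ4→rain] = [6, 8, 8, 8]
r2 m[φ5→wet] = [4, 6, 9, 4]
r2 m[ice→φ0] = [1, 1, 1, 1]
r2 m[slip→φ0] = [16, 18, 15, 17]
r2 m[slip→φ1] = [26, 18, 11, 6]
r2 m[rain→φ2] = [6, 8, 8, 8]
r2 m[rain→φ4] = [25, 24, 20, 22]
r2 m[sun→φ1] = [432, 775, 198, 572]
r2 m[sun→φ2] = [576, 775, 81, 176]
r2 m[sun→φ3] = [432, 625, 198, 208]
r2 m[wet→φ3] = [4, 6, 9, 4]
r2 m[wet→φ5] = [16, 22, 25, 23]
r3 m[φ0→ice] = [225, 290, 199, 293]
r3 m[φ0→slip] = [26, 18, 11, 6]
r3 m[φ1→slip] = [8876, 10769, 7133, 9323]
r3 m[φ1→sun] = [408, 393, 106, 100]
r3 m[φ2→rain] = [12001, 11330, 6659, 6111]
r3 m[φ2→sun] = [132, 182, 172, 192]
r3 m[φ3→sun] = [147, 182, 50, 134]
r3 m[φ3→wet] = [7805, 8981, 10532, 8783]
r3 m[φ4→rain] = [6, 8, 8, 8]
r3 m[φ5→wet] = [4, 6, 9, 4]
r3 m[ice→φ0] = [1, 1, 1, 1]
r3 m[slip→φ0] = [16, 18, 15, 17]
r3 m[slip→φ1] = [26, 18, 11, 6]
r3 m[rain→φ2] = [6, 8, 8, 8]
r3 m[rain→φ4] = [25, 24, 20, 22]
r3 m[sun→φ1] = [432, 775, 198, 572]
r3 m[sun→φ2] = [576, 775, 81, 176]
r3 m[sun→φ3] = [432, 625, 198, 208]
r3 m[wet→φ3] = [4, 6, 9, 4]
r3 m[wet→φ5] = [16, 22, 25, 23]
r4 m[φ0→ice] = [225, 290, 199, 293]
r4 m[φ0→slip] = [26, 18, 11, 6]
r4 m[φ1→slip] = [8876, 10769, 7133, 9323]
r4 m[φ1→sun] = [408, 393, 106, 100]
r4 m[φ2→rain] = [12001, 11330, 6659, 6111]
r4 m[φ2→sun] = [132, 182, 172, 192]
r4 m[φ3→sun] = [147, 182, 50, 134]
r4 m[φ3→wet] = [7805, 8981, 10532, 8783]
r4 m[φ4→rain] = [6, 8, 8, 8]
r4 m[φ5→wet] = [4, 6, 9, 4]
r4 m[ice→φ0] = [1, 1, 1, 1]
r4 m[slip→φ0] = [8876, 10769, 7133, 9323]
r4 m[slip→φ1] = [26, 18, 11, 6]
r4 m[rain→φ2] = [6, 8, 8, 8]
r4 m[rain→φ4] = [12001, 11330, 6659, 6111]
r4 m[sun→φ1] = [19404, 33124, 8600, 25728]
r4 m[sun→φ2] = [59976, 71526, 5300, 13400]
r4 m[sun→φ3] = [53856, 71526, 18232, 19200]
r4 m[wet→φ3] = [4, 6, 9, 4]
r4 m[wet→φ5] = [7805, 8981, 10532, 8783]
r5 m[φ0→ice] = [120229, 166633, 111342, 160815]
r5 m[φ0→slip] = [26, 18, 11, 6]
r5 m[φ1→slip] = [388304, 468272, 314300, 406144]
r5 m[φ1→sun] = [408, 393, 106, 100]
r5 m[φ2→rain] = [1121390, 1053314, 590432, 567582]
r5 m[φ2→sun] = [132, 182, 172, 192]
r5 m[φ3→sun] = [147, 182, 50, 134]
r5 m[φ3→wet] = [915106, 995366, 1208576, 977290]
r5 m[φ4→rain] = [6, 8, 8, 8]
r5 m[φ5→wet] = [4, 6, 9, 4]
r5 m[ice→φ0] = [1, 1, 1, 1]
r5 m[slip→φ0] = [8876, 10769, 7133, 9323]
r5 m[slip→φ1] = [26, 18, 11, 6]
r5 m[rain→φ2] = [6, 8, 8, 8]
r5 m[rain→φ4] = [12001, 11330, 6659, 6111]
r5 m[sun→φ1] = [19404, 33124, 8600, 25728]
r5 m[sun→φ2] = [59976, 71526, 5300, 13400]
r5 m[sun→φ3] = [53856, 71526, 18232, 19200]
r5 m[wet→φ3] = [4, 6, 9, 4]
r5 m[wet→φ5] = [7805, 8981, 10532, 8783]
r6 m[φ0→ice] = [120229, 166633, 111342, 160815]
r6 m[φ0→slip] = [26, 18, 11, 6]
r6 m[φ1→slip] = [388304, 468272, 314300, 406144]
r6 m[φ1→sun] = [408, 393, 106, 100]
r6 m[φ2→rain] = [1121390, 1053314, 590432, 567582]
r6 m[φ2→sun] = [132, 182, 172, 192]
r6 m[φ3→sun] = [147, 182, 50, 134]
r6 m[φ3→wet] = [915106, 995366, 1208576, 977290]
r6 m[φ4→rain] = [6, 8, 8, 8]
r6 m[φ5→wet] = [4, 6, 9, 4]
r6 m[ice→φ0] = [1, 1, 1, 1]
r6 m[slip→φ0] = [388304, 468272, 314300, 406144]
r6 m[slip→φ1] = [26, 18, 11, 6]
r6 m[rain→φ2] = [6, 8, 8, 8]
r6 m[rain→φ4] = [1121390, 1053314, 590432, 567582]
r6 m[sun→φ1] = [19404, 33124, 8600, 25728]
r6 m[sun→φ2] = [59976, 71526, 5300, 13400]
r6 m[sun→φ3] = [53856, 71526, 18232, 19200]
r6 m[wet→φ3] = [4, 6, 9, 4]
r6 m[wet→φ5] = [915106, 995366, 1208576, 977290]
r7 m[φ0→ice] = [5261852, 7264716, 4861228, 7031168]
r7 m[φ0→slip] = [26, 18, 11, 6]
r7 m[φ1→slip] = [388304, 468272, 314300, 406144]
r7 m[φ1→sun] = [408, 393, 106, 100]
r7 m[φ2→rain] = [1121390, 1053314, 590432, 567582]
r7 m[φ2→sun] = [132, 182, 172, 192]
r7 m[φ3→sun] = [147, 182, 50, 134]
r7 m[φ3→wet] = [915106, 995366, 1208576, 977290]
r7 m[φ4→rain] = [6, 8, 8, 8]
r7 m[φ5→wet] = [4, 6, 9, 4]
r7 m[ice→φ0] = [1, 1, 1, 1]
r7 m[slip→φ0] = [388304, 468272, 314300, 406144]
r7 m[slip→φ1] = [26, 18, 11, 6]
r7 m[rain→φ2] = [6, 8, 8, 8]
r7 m[rain→φ4] = [1121390, 1053314, 590432, 567582]
r7 m[sun→φ1] = [19404, 33124, 8600, 25728]
r7 m[sun→φ2] = [59976, 71526, 5300, 13400]
r7 m[sun→φ3] = [53856, 71526, 18232, 19200]
r7 m[wet→φ3] = [4, 6, 9, 4]
r7 m[wet→φ5] = [915106, 995366, 1208576, 977290]
r8 m[φ0→ice] = [5261852, 7264716, 4861228, 7031168]
r8 m[φ0→slip] = [26, 18, 11, 6]
r8 m[φ1→slip] = [388304, 468272, 314300, 406144]
r8 m[φ1→sun] = [408, 393, 106, 100]
r8 m[φ2→rain] = [1121390, 1053314, 590432, 567582]
r8 m[φ2→sun] = [132, 182, 172, 192]
r8 m[φ3→sun] = [147, 182, 50, 134]
r8 m[φ3→wet] = [915106, 995366, 1208576, 977290]
r8 m[φ4→rain] = [6, 8, 8, 8]
r8 m[φ5→wet] = [4, 6, 9, 4]
r8 m[ice→φ0] = [1, 1, 1, 1]
r8 m[slip→φ0] = [388304, 468272, 314300, 406144]
r8 m[slip→φ1] = [26, 18, 11, 6]
r8 m[rain→φ2] = [6, 8, 8, 8]
r8 m[rain→φ4] = [1121390, 1053314, 590432, 567582]
r8 m[sun→φ1] = [19404, 33124, 8600, 25728]
r8 m[sun→φ2] = [59976, 71526, 5300, 13400]
r8 m[sun→φ3] = [53856, 71526, 18232, 19200]
r8 m[wet→φ3] = [4, 6, 9, 4]
r8 m[wet→φ5] = [915106, 995366, 1208576, 977290]
fixed point reached at round 8
b[rain] = ⊗ incoming = [6728340, 8426512, 4723456, 4540656]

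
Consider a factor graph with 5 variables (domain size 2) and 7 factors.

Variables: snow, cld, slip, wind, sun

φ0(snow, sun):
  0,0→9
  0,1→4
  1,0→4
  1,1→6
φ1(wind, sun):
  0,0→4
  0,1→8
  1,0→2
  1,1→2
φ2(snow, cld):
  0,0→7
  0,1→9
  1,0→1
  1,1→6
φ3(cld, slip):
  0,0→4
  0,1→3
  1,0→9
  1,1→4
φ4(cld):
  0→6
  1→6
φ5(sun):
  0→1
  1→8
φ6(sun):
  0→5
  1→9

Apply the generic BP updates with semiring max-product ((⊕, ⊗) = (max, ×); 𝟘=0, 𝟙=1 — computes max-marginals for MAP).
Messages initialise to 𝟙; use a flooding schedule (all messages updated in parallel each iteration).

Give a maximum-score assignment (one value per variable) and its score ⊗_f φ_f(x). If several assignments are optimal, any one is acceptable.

init: all messages = 𝟙 over 2 values
r1 m[φ0→snow] = [9, 6]
r1 m[φ0→sun] = [9, 6]
r1 m[φ1→wind] = [8, 2]
r1 m[φ1→sun] = [4, 8]
r1 m[φ2→snow] = [9, 6]
r1 m[φ2→cld] = [7, 9]
r1 m[φ3→cld] = [4, 9]
r1 m[φ3→slip] = [9, 4]
r1 m[φ4→cld] = [6, 6]
r1 m[φ5→sun] = [1, 8]
r1 m[φ6→sun] = [5, 9]
r1 m[snow→φ0] = [1, 1]
r1 m[snow→φ2] = [1, 1]
r1 m[cld→φ2] = [1, 1]
r1 m[cld→φ3] = [1, 1]
r1 m[cld→φ4] = [1, 1]
r1 m[slip→φ3] = [1, 1]
r1 m[wind→φ1] = [1, 1]
r1 m[sun→φ0] = [1, 1]
r1 m[sun→φ1] = [1, 1]
r1 m[sun→φ5] = [1, 1]
r1 m[sun→φ6] = [1, 1]
r2 m[φ0→snow] = [9, 6]
r2 m[φ0→sun] = [9, 6]
r2 m[φ1→wind] = [8, 2]
r2 m[φ1→sun] = [4, 8]
r2 m[φ2→snow] = [9, 6]
r2 m[φ2→cld] = [7, 9]
r2 m[φ3→cld] = [4, 9]
r2 m[φ3→slip] = [9, 4]
r2 m[φ4→cld] = [6, 6]
r2 m[φ5→sun] = [1, 8]
r2 m[φ6→sun] = [5, 9]
r2 m[snow→φ0] = [9, 6]
r2 m[snow→φ2] = [9, 6]
r2 m[cld→φ2] = [24, 54]
r2 m[cld→φ3] = [42, 54]
r2 m[cld→φ4] = [28, 81]
r2 m[slip→φ3] = [1, 1]
r2 m[wind→φ1] = [1, 1]
r2 m[sun→φ0] = [20, 576]
r2 m[sun→φ1] = [45, 432]
r2 m[sun→φ5] = [180, 432]
r2 m[sun→φ6] = [36, 384]
r3 m[φ0→snow] = [2304, 3456]
r3 m[φ0→sun] = [81, 36]
r3 m[φ1→wind] = [3456, 864]
r3 m[φ1→sun] = [4, 8]
r3 m[φ2→snow] = [486, 324]
r3 m[φ2→cld] = [63, 81]
r3 m[φ3→cld] = [4, 9]
r3 m[φ3→slip] = [486, 216]
r3 m[φ4→cld] = [6, 6]
r3 m[φ5→sun] = [1, 8]
r3 m[φ6→sun] = [5, 9]
r3 m[snow→φ0] = [9, 6]
r3 m[snow→φ2] = [9, 6]
r3 m[cld→φ2] = [24, 54]
r3 m[cld→φ3] = [42, 54]
r3 m[cld→φ4] = [28, 81]
r3 m[slip→φ3] = [1, 1]
r3 m[wind→φ1] = [1, 1]
r3 m[sun→φ0] = [20, 576]
r3 m[sun→φ1] = [45, 432]
r3 m[sun→φ5] = [180, 432]
r3 m[sun→φ6] = [36, 384]
r4 m[φ0→snow] = [2304, 3456]
r4 m[φ0→sun] = [81, 36]
r4 m[φ1→wind] = [3456, 864]
r4 m[φ1→sun] = [4, 8]
r4 m[φ2→snow] = [486, 324]
r4 m[φ2→cld] = [63, 81]
r4 m[φ3→cld] = [4, 9]
r4 m[φ3→slip] = [486, 216]
r4 m[φ4→cld] = [6, 6]
r4 m[φ5→sun] = [1, 8]
r4 m[φ6→sun] = [5, 9]
r4 m[snow→φ0] = [486, 324]
r4 m[snow→φ2] = [2304, 3456]
r4 m[cld→φ2] = [24, 54]
r4 m[cld→φ3] = [378, 486]
r4 m[cld→φ4] = [252, 729]
r4 m[slip→φ3] = [1, 1]
r4 m[wind→φ1] = [1, 1]
r4 m[sun→φ0] = [20, 576]
r4 m[sun→φ1] = [405, 2592]
r4 m[sun→φ5] = [1620, 2592]
r4 m[sun→φ6] = [324, 2304]
r5 m[φ0→snow] = [2304, 3456]
r5 m[φ0→sun] = [4374, 1944]
r5 m[φ1→wind] = [20736, 5184]
r5 m[φ1→sun] = [4, 8]
r5 m[φ2→snow] = [486, 324]
r5 m[φ2→cld] = [16128, 20736]
r5 m[φ3→cld] = [4, 9]
r5 m[φ3→slip] = [4374, 1944]
r5 m[φ4→cld] = [6, 6]
r5 m[φ5→sun] = [1, 8]
r5 m[φ6→sun] = [5, 9]
r5 m[snow→φ0] = [486, 324]
r5 m[snow→φ2] = [2304, 3456]
r5 m[cld→φ2] = [24, 54]
r5 m[cld→φ3] = [378, 486]
r5 m[cld→φ4] = [252, 729]
r5 m[slip→φ3] = [1, 1]
r5 m[wind→φ1] = [1, 1]
r5 m[sun→φ0] = [20, 576]
r5 m[sun→φ1] = [405, 2592]
r5 m[sun→φ5] = [1620, 2592]
r5 m[sun→φ6] = [324, 2304]
r6 m[φ0→snow] = [2304, 3456]
r6 m[φ0→sun] = [4374, 1944]
r6 m[φ1→wind] = [20736, 5184]
r6 m[φ1→sun] = [4, 8]
r6 m[φ2→snow] = [486, 324]
r6 m[φ2→cld] = [16128, 20736]
r6 m[φ3→cld] = [4, 9]
r6 m[φ3→slip] = [4374, 1944]
r6 m[φ4→cld] = [6, 6]
r6 m[φ5→sun] = [1, 8]
r6 m[φ6→sun] = [5, 9]
r6 m[snow→φ0] = [486, 324]
r6 m[snow→φ2] = [2304, 3456]
r6 m[cld→φ2] = [24, 54]
r6 m[cld→φ3] = [96768, 124416]
r6 m[cld→φ4] = [64512, 186624]
r6 m[slip→φ3] = [1, 1]
r6 m[wind→φ1] = [1, 1]
r6 m[sun→φ0] = [20, 576]
r6 m[sun→φ1] = [21870, 139968]
r6 m[sun→φ5] = [87480, 139968]
r6 m[sun→φ6] = [17496, 124416]
r7 m[φ0→snow] = [2304, 3456]
r7 m[φ0→sun] = [4374, 1944]
r7 m[φ1→wind] = [1119744, 279936]
r7 m[φ1→sun] = [4, 8]
r7 m[φ2→snow] = [486, 324]
r7 m[φ2→cld] = [16128, 20736]
r7 m[φ3→cld] = [4, 9]
r7 m[φ3→slip] = [1119744, 497664]
r7 m[φ4→cld] = [6, 6]
r7 m[φ5→sun] = [1, 8]
r7 m[φ6→sun] = [5, 9]
r7 m[snow→φ0] = [486, 324]
r7 m[snow→φ2] = [2304, 3456]
r7 m[cld→φ2] = [24, 54]
r7 m[cld→φ3] = [96768, 124416]
r7 m[cld→φ4] = [64512, 186624]
r7 m[slip→φ3] = [1, 1]
r7 m[wind→φ1] = [1, 1]
r7 m[sun→φ0] = [20, 576]
r7 m[sun→φ1] = [21870, 139968]
r7 m[sun→φ5] = [87480, 139968]
r7 m[sun→φ6] = [17496, 124416]
r8 m[φ0→snow] = [2304, 3456]
r8 m[φ0→sun] = [4374, 1944]
r8 m[φ1→wind] = [1119744, 279936]
r8 m[φ1→sun] = [4, 8]
r8 m[φ2→snow] = [486, 324]
r8 m[φ2→cld] = [16128, 20736]
r8 m[φ3→cld] = [4, 9]
r8 m[φ3→slip] = [1119744, 497664]
r8 m[φ4→cld] = [6, 6]
r8 m[φ5→sun] = [1, 8]
r8 m[φ6→sun] = [5, 9]
r8 m[snow→φ0] = [486, 324]
r8 m[snow→φ2] = [2304, 3456]
r8 m[cld→φ2] = [24, 54]
r8 m[cld→φ3] = [96768, 124416]
r8 m[cld→φ4] = [64512, 186624]
r8 m[slip→φ3] = [1, 1]
r8 m[wind→φ1] = [1, 1]
r8 m[sun→φ0] = [20, 576]
r8 m[sun→φ1] = [21870, 139968]
r8 m[sun→φ5] = [87480, 139968]
r8 m[sun→φ6] = [17496, 124416]
fixed point reached at round 8
traceback from snow: (snow=0, cld=1, slip=0, wind=0, sun=1), score=1119744

assignment: (snow=0, cld=1, slip=0, wind=0, sun=1); score = 1119744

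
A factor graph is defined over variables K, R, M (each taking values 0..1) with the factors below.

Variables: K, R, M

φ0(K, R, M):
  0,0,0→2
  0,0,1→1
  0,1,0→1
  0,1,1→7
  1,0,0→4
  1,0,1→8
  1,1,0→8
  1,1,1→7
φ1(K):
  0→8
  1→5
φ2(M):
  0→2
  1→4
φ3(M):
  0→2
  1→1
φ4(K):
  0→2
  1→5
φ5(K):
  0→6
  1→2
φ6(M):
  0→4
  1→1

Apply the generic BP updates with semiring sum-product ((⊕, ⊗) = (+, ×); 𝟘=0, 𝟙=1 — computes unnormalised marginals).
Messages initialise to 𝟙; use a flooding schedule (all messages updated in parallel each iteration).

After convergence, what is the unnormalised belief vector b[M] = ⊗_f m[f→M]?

init: all messages = 𝟙 over 2 values
r1 m[φ0→K] = [11, 27]
r1 m[φ0→R] = [15, 23]
r1 m[φ0→M] = [15, 23]
r1 m[φ1→K] = [8, 5]
r1 m[φ2→M] = [2, 4]
r1 m[φ3→M] = [2, 1]
r1 m[φ4→K] = [2, 5]
r1 m[φ5→K] = [6, 2]
r1 m[φ6→M] = [4, 1]
r1 m[K→φ0] = [1, 1]
r1 m[K→φ1] = [1, 1]
r1 m[K→φ4] = [1, 1]
r1 m[K→φ5] = [1, 1]
r1 m[R→φ0] = [1, 1]
r1 m[M→φ0] = [1, 1]
r1 m[M→φ2] = [1, 1]
r1 m[M→φ3] = [1, 1]
r1 m[M→φ6] = [1, 1]
r2 m[φ0→K] = [11, 27]
r2 m[φ0→R] = [15, 23]
r2 m[φ0→M] = [15, 23]
r2 m[φ1→K] = [8, 5]
r2 m[φ2→M] = [2, 4]
r2 m[φ3→M] = [2, 1]
r2 m[φ4→K] = [2, 5]
r2 m[φ5→K] = [6, 2]
r2 m[φ6→M] = [4, 1]
r2 m[K→φ0] = [96, 50]
r2 m[K→φ1] = [132, 270]
r2 m[K→φ4] = [528, 270]
r2 m[K→φ5] = [176, 675]
r2 m[R→φ0] = [1, 1]
r2 m[M→φ0] = [16, 4]
r2 m[M→φ2] = [120, 23]
r2 m[M→φ3] = [120, 92]
r2 m[M→φ6] = [60, 92]
r3 m[φ0→K] = [80, 252]
r3 m[φ0→R] = [8256, 12024]
r3 m[φ0→M] = [888, 1518]
r3 m[φ1→K] = [8, 5]
r3 m[φ2→M] = [2, 4]
r3 m[φ3→M] = [2, 1]
r3 m[φ4→K] = [2, 5]
r3 m[φ5→K] = [6, 2]
r3 m[φ6→M] = [4, 1]
r3 m[K→φ0] = [96, 50]
r3 m[K→φ1] = [132, 270]
r3 m[K→φ4] = [528, 270]
r3 m[K→φ5] = [176, 675]
r3 m[R→φ0] = [1, 1]
r3 m[M→φ0] = [16, 4]
r3 m[M→φ2] = [120, 23]
r3 m[M→φ3] = [120, 92]
r3 m[M→φ6] = [60, 92]
r4 m[φ0→K] = [80, 252]
r4 m[φ0→R] = [8256, 12024]
r4 m[φ0→M] = [888, 1518]
r4 m[φ1→K] = [8, 5]
r4 m[φ2→M] = [2, 4]
r4 m[φ3→M] = [2, 1]
r4 m[φ4→K] = [2, 5]
r4 m[φ5→K] = [6, 2]
r4 m[φ6→M] = [4, 1]
r4 m[K→φ0] = [96, 50]
r4 m[K→φ1] = [960, 2520]
r4 m[K→φ4] = [3840, 2520]
r4 m[K→φ5] = [1280, 6300]
r4 m[R→φ0] = [1, 1]
r4 m[M→φ0] = [16, 4]
r4 m[M→φ2] = [7104, 1518]
r4 m[M→φ3] = [7104, 6072]
r4 m[M→φ6] = [3552, 6072]
r5 m[φ0→K] = [80, 252]
r5 m[φ0→R] = [8256, 12024]
r5 m[φ0→M] = [888, 1518]
r5 m[φ1→K] = [8, 5]
r5 m[φ2→M] = [2, 4]
r5 m[φ3→M] = [2, 1]
r5 m[φ4→K] = [2, 5]
r5 m[φ5→K] = [6, 2]
r5 m[φ6→M] = [4, 1]
r5 m[K→φ0] = [96, 50]
r5 m[K→φ1] = [960, 2520]
r5 m[K→φ4] = [3840, 2520]
r5 m[K→φ5] = [1280, 6300]
r5 m[R→φ0] = [1, 1]
r5 m[M→φ0] = [16, 4]
r5 m[M→φ2] = [7104, 1518]
r5 m[M→φ3] = [7104, 6072]
r5 m[M→φ6] = [3552, 6072]
fixed point reached at round 5
b[M] = ⊗ incoming = [14208, 6072]

b[M] = [14208, 6072]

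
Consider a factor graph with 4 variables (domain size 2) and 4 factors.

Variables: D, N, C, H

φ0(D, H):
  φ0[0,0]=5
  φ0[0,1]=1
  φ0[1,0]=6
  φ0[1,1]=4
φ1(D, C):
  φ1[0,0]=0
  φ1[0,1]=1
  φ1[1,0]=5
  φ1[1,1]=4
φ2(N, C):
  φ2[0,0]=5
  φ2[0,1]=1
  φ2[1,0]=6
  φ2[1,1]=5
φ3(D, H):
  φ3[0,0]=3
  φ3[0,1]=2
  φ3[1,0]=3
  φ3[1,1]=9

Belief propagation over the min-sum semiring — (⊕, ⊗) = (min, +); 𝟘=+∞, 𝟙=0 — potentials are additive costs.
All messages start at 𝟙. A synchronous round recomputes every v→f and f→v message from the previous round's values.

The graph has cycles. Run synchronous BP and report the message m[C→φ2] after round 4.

init: all messages = 𝟙 over 2 values
r1 m[φ0→D] = [1, 4]
r1 m[φ0→H] = [5, 1]
r1 m[φ1→D] = [0, 4]
r1 m[φ1→C] = [0, 1]
r1 m[φ2→N] = [1, 5]
r1 m[φ2→C] = [5, 1]
r1 m[φ3→D] = [2, 3]
r1 m[φ3→H] = [3, 2]
r1 m[D→φ0] = [0, 0]
r1 m[D→φ1] = [0, 0]
r1 m[D→φ3] = [0, 0]
r1 m[N→φ2] = [0, 0]
r1 m[C→φ1] = [0, 0]
r1 m[C→φ2] = [0, 0]
r1 m[H→φ0] = [0, 0]
r1 m[H→φ3] = [0, 0]
r2 m[φ0→D] = [1, 4]
r2 m[φ0→H] = [5, 1]
r2 m[φ1→D] = [0, 4]
r2 m[φ1→C] = [0, 1]
r2 m[φ2→N] = [1, 5]
r2 m[φ2→C] = [5, 1]
r2 m[φ3→D] = [2, 3]
r2 m[φ3→H] = [3, 2]
r2 m[D→φ0] = [2, 7]
r2 m[D→φ1] = [3, 7]
r2 m[D→φ3] = [1, 8]
r2 m[N→φ2] = [0, 0]
r2 m[C→φ1] = [5, 1]
r2 m[C→φ2] = [0, 1]
r2 m[H→φ0] = [3, 2]
r2 m[H→φ3] = [5, 1]
r3 m[φ0→D] = [3, 6]
r3 m[φ0→H] = [7, 3]
r3 m[φ1→D] = [2, 5]
r3 m[φ1→C] = [3, 4]
r3 m[φ2→N] = [2, 6]
r3 m[φ2→C] = [5, 1]
r3 m[φ3→D] = [3, 8]
r3 m[φ3→H] = [4, 3]
r3 m[D→φ0] = [2, 7]
r3 m[D→φ1] = [3, 7]
r3 m[D→φ3] = [1, 8]
r3 m[N→φ2] = [0, 0]
r3 m[C→φ1] = [5, 1]
r3 m[C→φ2] = [0, 1]
r3 m[H→φ0] = [3, 2]
r3 m[H→φ3] = [5, 1]
r4 m[φ0→D] = [3, 6]
r4 m[φ0→H] = [7, 3]
r4 m[φ1→D] = [2, 5]
r4 m[φ1→C] = [3, 4]
r4 m[φ2→N] = [2, 6]
r4 m[φ2→C] = [5, 1]
r4 m[φ3→D] = [3, 8]
r4 m[φ3→H] = [4, 3]
r4 m[D→φ0] = [5, 13]
r4 m[D→φ1] = [6, 14]
r4 m[D→φ3] = [5, 11]
r4 m[N→φ2] = [0, 0]
r4 m[C→φ1] = [5, 1]
r4 m[C→φ2] = [3, 4]
r4 m[H→φ0] = [4, 3]
r4 m[H→φ3] = [7, 3]

message @ round 4 = [3, 4]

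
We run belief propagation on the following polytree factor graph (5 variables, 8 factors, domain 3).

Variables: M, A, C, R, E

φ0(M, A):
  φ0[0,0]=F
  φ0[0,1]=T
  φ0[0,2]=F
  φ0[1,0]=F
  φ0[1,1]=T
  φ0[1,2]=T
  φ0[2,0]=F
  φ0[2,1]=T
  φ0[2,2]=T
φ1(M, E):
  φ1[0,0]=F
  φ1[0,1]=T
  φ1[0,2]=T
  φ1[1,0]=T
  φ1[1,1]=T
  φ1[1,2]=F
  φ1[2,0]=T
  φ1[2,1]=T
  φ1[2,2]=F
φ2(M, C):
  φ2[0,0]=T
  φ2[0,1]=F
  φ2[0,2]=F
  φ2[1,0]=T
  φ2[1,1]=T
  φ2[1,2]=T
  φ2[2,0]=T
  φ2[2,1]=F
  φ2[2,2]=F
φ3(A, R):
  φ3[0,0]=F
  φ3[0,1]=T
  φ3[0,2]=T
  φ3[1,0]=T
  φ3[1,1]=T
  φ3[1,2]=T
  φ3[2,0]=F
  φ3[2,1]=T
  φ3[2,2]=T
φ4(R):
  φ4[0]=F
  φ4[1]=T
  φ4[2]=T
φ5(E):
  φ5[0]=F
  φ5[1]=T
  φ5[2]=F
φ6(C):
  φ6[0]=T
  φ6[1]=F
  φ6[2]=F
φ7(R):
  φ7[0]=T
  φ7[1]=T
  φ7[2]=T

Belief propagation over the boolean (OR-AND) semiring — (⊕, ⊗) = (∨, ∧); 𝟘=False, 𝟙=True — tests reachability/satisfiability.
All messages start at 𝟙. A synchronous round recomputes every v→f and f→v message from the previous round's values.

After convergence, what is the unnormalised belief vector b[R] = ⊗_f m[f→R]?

init: all messages = 𝟙 over 3 values
r1 m[φ0→M] = [T, T, T]
r1 m[φ0→A] = [F, T, T]
r1 m[φ1→M] = [T, T, T]
r1 m[φ1→E] = [T, T, T]
r1 m[φ2→M] = [T, T, T]
r1 m[φ2→C] = [T, T, T]
r1 m[φ3→A] = [T, T, T]
r1 m[φ3→R] = [T, T, T]
r1 m[φ4→R] = [F, T, T]
r1 m[φ5→E] = [F, T, F]
r1 m[φ6→C] = [T, F, F]
r1 m[φ7→R] = [T, T, T]
r1 m[M→φ0] = [T, T, T]
r1 m[M→φ1] = [T, T, T]
r1 m[M→φ2] = [T, T, T]
r1 m[A→φ0] = [T, T, T]
r1 m[A→φ3] = [T, T, T]
r1 m[C→φ2] = [T, T, T]
r1 m[C→φ6] = [T, T, T]
r1 m[R→φ3] = [T, T, T]
r1 m[R→φ4] = [T, T, T]
r1 m[R→φ7] = [T, T, T]
r1 m[E→φ1] = [T, T, T]
r1 m[E→φ5] = [T, T, T]
r2 m[φ0→M] = [T, T, T]
r2 m[φ0→A] = [F, T, T]
r2 m[φ1→M] = [T, T, T]
r2 m[φ1→E] = [T, T, T]
r2 m[φ2→M] = [T, T, T]
r2 m[φ2→C] = [T, T, T]
r2 m[φ3→A] = [T, T, T]
r2 m[φ3→R] = [T, T, T]
r2 m[φ4→R] = [F, T, T]
r2 m[φ5→E] = [F, T, F]
r2 m[φ6→C] = [T, F, F]
r2 m[φ7→R] = [T, T, T]
r2 m[M→φ0] = [T, T, T]
r2 m[M→φ1] = [T, T, T]
r2 m[M→φ2] = [T, T, T]
r2 m[A→φ0] = [T, T, T]
r2 m[A→φ3] = [F, T, T]
r2 m[C→φ2] = [T, F, F]
r2 m[C→φ6] = [T, T, T]
r2 m[R→φ3] = [F, T, T]
r2 m[R→φ4] = [T, T, T]
r2 m[R→φ7] = [F, T, T]
r2 m[E→φ1] = [F, T, F]
r2 m[E→φ5] = [T, T, T]
r3 m[φ0→M] = [T, T, T]
r3 m[φ0→A] = [F, T, T]
r3 m[φ1→M] = [T, T, T]
r3 m[φ1→E] = [T, T, T]
r3 m[φ2→M] = [T, T, T]
r3 m[φ2→C] = [T, T, T]
r3 m[φ3→A] = [T, T, T]
r3 m[φ3→R] = [T, T, T]
r3 m[φ4→R] = [F, T, T]
r3 m[φ5→E] = [F, T, F]
r3 m[φ6→C] = [T, F, F]
r3 m[φ7→R] = [T, T, T]
r3 m[M→φ0] = [T, T, T]
r3 m[M→φ1] = [T, T, T]
r3 m[M→φ2] = [T, T, T]
r3 m[A→φ0] = [T, T, T]
r3 m[A→φ3] = [F, T, T]
r3 m[C→φ2] = [T, F, F]
r3 m[C→φ6] = [T, T, T]
r3 m[R→φ3] = [F, T, T]
r3 m[R→φ4] = [T, T, T]
r3 m[R→φ7] = [F, T, T]
r3 m[E→φ1] = [F, T, F]
r3 m[E→φ5] = [T, T, T]
fixed point reached at round 3
b[R] = ⊗ incoming = [F, T, T]

b[R] = [F, T, T]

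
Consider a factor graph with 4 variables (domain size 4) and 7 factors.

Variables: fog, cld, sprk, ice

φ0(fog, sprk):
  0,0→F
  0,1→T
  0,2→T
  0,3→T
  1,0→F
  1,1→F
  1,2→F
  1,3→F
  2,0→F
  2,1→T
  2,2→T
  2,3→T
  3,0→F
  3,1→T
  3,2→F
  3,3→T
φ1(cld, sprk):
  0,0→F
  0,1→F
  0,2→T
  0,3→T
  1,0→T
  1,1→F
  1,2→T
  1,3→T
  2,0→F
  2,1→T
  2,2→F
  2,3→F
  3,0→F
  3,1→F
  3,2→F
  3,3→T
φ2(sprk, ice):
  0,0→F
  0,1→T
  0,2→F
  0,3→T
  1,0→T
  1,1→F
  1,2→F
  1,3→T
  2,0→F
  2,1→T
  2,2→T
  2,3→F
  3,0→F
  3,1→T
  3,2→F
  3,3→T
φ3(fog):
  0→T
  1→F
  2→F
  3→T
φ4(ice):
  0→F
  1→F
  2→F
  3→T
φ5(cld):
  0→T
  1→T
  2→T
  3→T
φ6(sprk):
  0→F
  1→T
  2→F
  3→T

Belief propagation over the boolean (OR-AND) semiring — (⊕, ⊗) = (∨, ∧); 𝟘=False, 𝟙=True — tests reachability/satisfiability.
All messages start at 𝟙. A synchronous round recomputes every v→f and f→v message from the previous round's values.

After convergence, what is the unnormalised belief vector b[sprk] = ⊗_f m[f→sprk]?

init: all messages = 𝟙 over 4 values
r1 m[φ0→fog] = [T, F, T, T]
r1 m[φ0→sprk] = [F, T, T, T]
r1 m[φ1→cld] = [T, T, T, T]
r1 m[φ1→sprk] = [T, T, T, T]
r1 m[φ2→sprk] = [T, T, T, T]
r1 m[φ2→ice] = [T, T, T, T]
r1 m[φ3→fog] = [T, F, F, T]
r1 m[φ4→ice] = [F, F, F, T]
r1 m[φ5→cld] = [T, T, T, T]
r1 m[φ6→sprk] = [F, T, F, T]
r1 m[fog→φ0] = [T, T, T, T]
r1 m[fog→φ3] = [T, T, T, T]
r1 m[cld→φ1] = [T, T, T, T]
r1 m[cld→φ5] = [T, T, T, T]
r1 m[sprk→φ0] = [T, T, T, T]
r1 m[sprk→φ1] = [T, T, T, T]
r1 m[sprk→φ2] = [T, T, T, T]
r1 m[sprk→φ6] = [T, T, T, T]
r1 m[ice→φ2] = [T, T, T, T]
r1 m[ice→φ4] = [T, T, T, T]
r2 m[φ0→fog] = [T, F, T, T]
r2 m[φ0→sprk] = [F, T, T, T]
r2 m[φ1→cld] = [T, T, T, T]
r2 m[φ1→sprk] = [T, T, T, T]
r2 m[φ2→sprk] = [T, T, T, T]
r2 m[φ2→ice] = [T, T, T, T]
r2 m[φ3→fog] = [T, F, F, T]
r2 m[φ4→ice] = [F, F, F, T]
r2 m[φ5→cld] = [T, T, T, T]
r2 m[φ6→sprk] = [F, T, F, T]
r2 m[fog→φ0] = [T, F, F, T]
r2 m[fog→φ3] = [T, F, T, T]
r2 m[cld→φ1] = [T, T, T, T]
r2 m[cld→φ5] = [T, T, T, T]
r2 m[sprk→φ0] = [F, T, F, T]
r2 m[sprk→φ1] = [F, T, F, T]
r2 m[sprk→φ2] = [F, T, F, T]
r2 m[sprk→φ6] = [F, T, T, T]
r2 m[ice→φ2] = [F, F, F, T]
r2 m[ice→φ4] = [T, T, T, T]
r3 m[φ0→fog] = [T, F, T, T]
r3 m[φ0→sprk] = [F, T, T, T]
r3 m[φ1→cld] = [T, T, T, T]
r3 m[φ1→sprk] = [T, T, T, T]
r3 m[φ2→sprk] = [T, T, F, T]
r3 m[φ2→ice] = [T, T, F, T]
r3 m[φ3→fog] = [T, F, F, T]
r3 m[φ4→ice] = [F, F, F, T]
r3 m[φ5→cld] = [T, T, T, T]
r3 m[φ6→sprk] = [F, T, F, T]
r3 m[fog→φ0] = [T, F, F, T]
r3 m[fog→φ3] = [T, F, T, T]
r3 m[cld→φ1] = [T, T, T, T]
r3 m[cld→φ5] = [T, T, T, T]
r3 m[sprk→φ0] = [F, T, F, T]
r3 m[sprk→φ1] = [F, T, F, T]
r3 m[sprk→φ2] = [F, T, F, T]
r3 m[sprk→φ6] = [F, T, T, T]
r3 m[ice→φ2] = [F, F, F, T]
r3 m[ice→φ4] = [T, T, T, T]
r4 m[φ0→fog] = [T, F, T, T]
r4 m[φ0→sprk] = [F, T, T, T]
r4 m[φ1→cld] = [T, T, T, T]
r4 m[φ1→sprk] = [T, T, T, T]
r4 m[φ2→sprk] = [T, T, F, T]
r4 m[φ2→ice] = [T, T, F, T]
r4 m[φ3→fog] = [T, F, F, T]
r4 m[φ4→ice] = [F, F, F, T]
r4 m[φ5→cld] = [T, T, T, T]
r4 m[φ6→sprk] = [F, T, F, T]
r4 m[fog→φ0] = [T, F, F, T]
r4 m[fog→φ3] = [T, F, T, T]
r4 m[cld→φ1] = [T, T, T, T]
r4 m[cld→φ5] = [T, T, T, T]
r4 m[sprk→φ0] = [F, T, F, T]
r4 m[sprk→φ1] = [F, T, F, T]
r4 m[sprk→φ2] = [F, T, F, T]
r4 m[sprk→φ6] = [F, T, F, T]
r4 m[ice→φ2] = [F, F, F, T]
r4 m[ice→φ4] = [T, T, F, T]
r5 m[φ0→fog] = [T, F, T, T]
r5 m[φ0→sprk] = [F, T, T, T]
r5 m[φ1→cld] = [T, T, T, T]
r5 m[φ1→sprk] = [T, T, T, T]
r5 m[φ2→sprk] = [T, T, F, T]
r5 m[φ2→ice] = [T, T, F, T]
r5 m[φ3→fog] = [T, F, F, T]
r5 m[φ4→ice] = [F, F, F, T]
r5 m[φ5→cld] = [T, T, T, T]
r5 m[φ6→sprk] = [F, T, F, T]
r5 m[fog→φ0] = [T, F, F, T]
r5 m[fog→φ3] = [T, F, T, T]
r5 m[cld→φ1] = [T, T, T, T]
r5 m[cld→φ5] = [T, T, T, T]
r5 m[sprk→φ0] = [F, T, F, T]
r5 m[sprk→φ1] = [F, T, F, T]
r5 m[sprk→φ2] = [F, T, F, T]
r5 m[sprk→φ6] = [F, T, F, T]
r5 m[ice→φ2] = [F, F, F, T]
r5 m[ice→φ4] = [T, T, F, T]
fixed point reached at round 5
b[sprk] = ⊗ incoming = [F, T, F, T]

b[sprk] = [F, T, F, T]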